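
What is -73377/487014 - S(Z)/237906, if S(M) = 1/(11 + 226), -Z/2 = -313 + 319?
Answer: -344772404684/2288305165509 ≈ -0.15067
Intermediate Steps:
Z = -12 (Z = -2*(-313 + 319) = -2*6 = -12)
S(M) = 1/237
-73377/487014 - S(Z)/237906 = -73377/487014 - 1*1/237/237906 = -73377*1/487014 - 1/237*1/237906 = -24459/162338 - 1/56383722 = -344772404684/2288305165509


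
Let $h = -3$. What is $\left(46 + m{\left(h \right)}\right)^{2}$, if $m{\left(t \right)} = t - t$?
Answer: $2116$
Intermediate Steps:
$m{\left(t \right)} = 0$
$\left(46 + m{\left(h \right)}\right)^{2} = \left(46 + 0\right)^{2} = 46^{2} = 2116$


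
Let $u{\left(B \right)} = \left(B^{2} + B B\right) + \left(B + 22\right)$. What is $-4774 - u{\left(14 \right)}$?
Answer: $-5202$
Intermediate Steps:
$u{\left(B \right)} = 22 + B + 2 B^{2}$ ($u{\left(B \right)} = \left(B^{2} + B^{2}\right) + \left(22 + B\right) = 2 B^{2} + \left(22 + B\right) = 22 + B + 2 B^{2}$)
$-4774 - u{\left(14 \right)} = -4774 - \left(22 + 14 + 2 \cdot 14^{2}\right) = -4774 - \left(22 + 14 + 2 \cdot 196\right) = -4774 - \left(22 + 14 + 392\right) = -4774 - 428 = -5202$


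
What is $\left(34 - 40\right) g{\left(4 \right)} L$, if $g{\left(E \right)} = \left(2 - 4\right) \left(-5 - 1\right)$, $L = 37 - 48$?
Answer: $792$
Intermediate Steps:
$L = -11$ ($L = 37 - 48 = -11$)
$g{\left(E \right)} = 12$ ($g{\left(E \right)} = \left(-2\right) \left(-6\right) = 12$)
$\left(34 - 40\right) g{\left(4 \right)} L = \left(34 - 40\right) 12 \left(-11\right) = \left(-6\right) 12 \left(-11\right) = \left(-72\right) \left(-11\right) = 792$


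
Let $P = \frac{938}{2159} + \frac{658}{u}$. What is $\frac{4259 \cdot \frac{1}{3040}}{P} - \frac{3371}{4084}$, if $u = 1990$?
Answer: $\frac{1026089428967}{1020307320928} \approx 1.0057$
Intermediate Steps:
$P = \frac{1643621}{2148205}$ ($P = \frac{938}{2159} + \frac{658}{1990} = 938 \cdot \frac{1}{2159} + 658 \cdot \frac{1}{1990} = \frac{938}{2159} + \frac{329}{995} = \frac{1643621}{2148205} \approx 0.76511$)
$\frac{4259 \cdot \frac{1}{3040}}{P} - \frac{3371}{4084} = \frac{4259 \cdot \frac{1}{3040}}{\frac{1643621}{2148205}} - \frac{3371}{4084} = 4259 \cdot \frac{1}{3040} \cdot \frac{2148205}{1643621} - \frac{3371}{4084} = \frac{4259}{3040} \cdot \frac{2148205}{1643621} - \frac{3371}{4084} = \frac{1829841019}{999321568} - \frac{3371}{4084} = \frac{1026089428967}{1020307320928}$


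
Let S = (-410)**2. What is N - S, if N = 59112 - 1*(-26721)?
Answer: -82267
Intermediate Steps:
S = 168100
N = 85833 (N = 59112 + 26721 = 85833)
N - S = 85833 - 1*168100 = 85833 - 168100 = -82267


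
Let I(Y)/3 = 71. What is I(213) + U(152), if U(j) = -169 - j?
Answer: -108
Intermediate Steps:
I(Y) = 213 (I(Y) = 3*71 = 213)
I(213) + U(152) = 213 + (-169 - 1*152) = 213 + (-169 - 152) = 213 - 321 = -108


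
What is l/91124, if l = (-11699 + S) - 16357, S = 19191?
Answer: -8865/91124 ≈ -0.097285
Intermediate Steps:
l = -8865 (l = (-11699 + 19191) - 16357 = 7492 - 16357 = -8865)
l/91124 = -8865/91124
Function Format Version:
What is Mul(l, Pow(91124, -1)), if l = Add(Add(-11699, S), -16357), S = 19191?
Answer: Rational(-8865, 91124) ≈ -0.097285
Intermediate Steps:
l = -8865 (l = Add(Add(-11699, 19191), -16357) = Add(7492, -16357) = -8865)
Mul(l, Pow(91124, -1)) = Mul(-8865, Pow(91124, -1)) = Mul(-8865, Rational(1, 91124)) = Rational(-8865, 91124)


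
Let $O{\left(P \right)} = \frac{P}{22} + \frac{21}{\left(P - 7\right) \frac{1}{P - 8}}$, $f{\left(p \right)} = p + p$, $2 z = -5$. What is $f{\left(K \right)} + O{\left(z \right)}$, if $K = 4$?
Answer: $\frac{25997}{836} \approx 31.097$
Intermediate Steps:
$z = - \frac{5}{2}$ ($z = \frac{1}{2} \left(-5\right) = - \frac{5}{2} \approx -2.5$)
$f{\left(p \right)} = 2 p$
$O{\left(P \right)} = \frac{P}{22} + \frac{21 \left(-8 + P\right)}{-7 + P}$ ($O{\left(P \right)} = P \frac{1}{22} + \frac{21}{\left(-7 + P\right) \frac{1}{-8 + P}} = \frac{P}{22} + \frac{21}{\frac{1}{-8 + P} \left(-7 + P\right)} = \frac{P}{22} + 21 \frac{-8 + P}{-7 + P} = \frac{P}{22} + \frac{21 \left(-8 + P\right)}{-7 + P}$)
$f{\left(K \right)} + O{\left(z \right)} = 2 \cdot 4 + \frac{-3696 + \left(- \frac{5}{2}\right)^{2} + 455 \left(- \frac{5}{2}\right)}{22 \left(-7 - \frac{5}{2}\right)} = 8 + \frac{-3696 + \frac{25}{4} - \frac{2275}{2}}{22 \left(- \frac{19}{2}\right)} = 8 + \frac{1}{22} \left(- \frac{2}{19}\right) \left(- \frac{19309}{4}\right) = 8 + \frac{19309}{836} = \frac{25997}{836}$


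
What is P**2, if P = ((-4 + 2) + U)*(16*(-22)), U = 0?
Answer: 495616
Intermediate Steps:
P = 704 (P = ((-4 + 2) + 0)*(16*(-22)) = (-2 + 0)*(-352) = -2*(-352) = 704)
P**2 = 704**2 = 495616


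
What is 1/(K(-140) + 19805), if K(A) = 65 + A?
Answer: 1/19730 ≈ 5.0684e-5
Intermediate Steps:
1/(K(-140) + 19805) = 1/((65 - 140) + 19805) = 1/(-75 + 19805) = 1/19730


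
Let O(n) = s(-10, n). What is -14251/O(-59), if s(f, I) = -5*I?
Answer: -14251/295 ≈ -48.308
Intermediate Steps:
O(n) = -5*n
-14251/O(-59) = -14251/((-5*(-59))) = -14251/295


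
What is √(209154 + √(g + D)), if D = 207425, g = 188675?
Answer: √(209154 + 10*√3961) ≈ 458.02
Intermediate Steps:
√(209154 + √(g + D)) = √(209154 + √(188675 + 207425)) = √(209154 + √396100) = √(209154 + 10*√3961)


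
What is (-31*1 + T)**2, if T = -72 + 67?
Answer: 1296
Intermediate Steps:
T = -5
(-31*1 + T)**2 = (-31*1 - 5)**2 = (-31 - 5)**2 = (-36)**2 = 1296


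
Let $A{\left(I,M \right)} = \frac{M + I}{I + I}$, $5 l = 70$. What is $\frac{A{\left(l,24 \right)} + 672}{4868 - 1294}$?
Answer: $\frac{9427}{50036} \approx 0.1884$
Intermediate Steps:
$l = 14$ ($l = \frac{1}{5} \cdot 70 = 14$)
$A{\left(I,M \right)} = \frac{I + M}{2 I}$
$\frac{A{\left(l,24 \right)} + 672}{4868 - 1294} = \frac{\frac{14 + 24}{2 \cdot 14} + 672}{4868 - 1294} = \frac{\frac{1}{2} \cdot \frac{1}{14} \cdot 38 + 672}{3574} = \left(\frac{19}{14} + 672\right) \frac{1}{3574} = \frac{9427}{14} \cdot \frac{1}{3574} = \frac{9427}{50036}$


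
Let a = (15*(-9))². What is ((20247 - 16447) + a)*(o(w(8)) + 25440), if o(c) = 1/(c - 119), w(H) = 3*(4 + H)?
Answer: 46506205975/83 ≈ 5.6032e+8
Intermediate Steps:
w(H) = 12 + 3*H
o(c) = 1/(-119 + c)
a = 18225 (a = (-135)² = 18225)
((20247 - 16447) + a)*(o(w(8)) + 25440) = ((20247 - 16447) + 18225)*(1/(-119 + (12 + 3*8)) + 25440) = (3800 + 18225)*(1/(-119 + (12 + 24)) + 25440) = 22025*(1/(-119 + 36) + 25440) = 22025*(1/(-83) + 25440) = 22025*(-1/83 + 25440) = 22025*(2111519/83) = 46506205975/83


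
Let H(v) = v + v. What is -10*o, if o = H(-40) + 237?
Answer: -1570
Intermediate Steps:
H(v) = 2*v
o = 157 (o = 2*(-40) + 237 = -80 + 237 = 157)
-10*o = -10*157 = -1570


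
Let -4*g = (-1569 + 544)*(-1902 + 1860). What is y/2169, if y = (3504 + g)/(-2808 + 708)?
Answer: 1613/1012200 ≈ 0.0015936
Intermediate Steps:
g = -21525/2 (g = -(-1569 + 544)*(-1902 + 1860)/4 = -(-1025)*(-42)/4 = -¼*43050 = -21525/2 ≈ -10763.)
y = 4839/1400 (y = (3504 - 21525/2)/(-2808 + 708) = -14517/2/(-2100) = -14517/2*(-1/2100) = 4839/1400 ≈ 3.4564)
y/2169 = (4839/1400)/2169 = (4839/1400)*(1/2169) = 1613/1012200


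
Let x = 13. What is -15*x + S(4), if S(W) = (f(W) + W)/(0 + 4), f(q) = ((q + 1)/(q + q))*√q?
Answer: -3099/16 ≈ -193.69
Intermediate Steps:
f(q) = (1 + q)/(2*√q) (f(q) = ((1 + q)/((2*q)))*√q = ((1 + q)*(1/(2*q)))*√q = ((1 + q)/(2*q))*√q = (1 + q)/(2*√q))
S(W) = W/4 + (1 + W)/(8*√W) (S(W) = ((1 + W)/(2*√W) + W)/(0 + 4) = (W + (1 + W)/(2*√W))/4 = (W + (1 + W)/(2*√W))*(¼) = W/4 + (1 + W)/(8*√W))
-15*x + S(4) = -15*13 + (1 + 4 + 2*4^(3/2))/(8*√4) = -195 + (⅛)*(½)*(1 + 4 + 2*8) = -195 + (⅛)*(½)*(1 + 4 + 16) = -195 + (⅛)*(½)*21 = -195 + 21/16 = -3099/16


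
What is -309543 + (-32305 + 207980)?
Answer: -133868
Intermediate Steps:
-309543 + (-32305 + 207980) = -309543 + 175675 = -133868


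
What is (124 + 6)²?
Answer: 16900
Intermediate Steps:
(124 + 6)² = 130² = 16900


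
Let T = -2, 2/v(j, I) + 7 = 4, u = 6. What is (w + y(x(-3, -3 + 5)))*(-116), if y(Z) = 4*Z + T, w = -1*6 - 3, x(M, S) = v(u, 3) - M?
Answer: 580/3 ≈ 193.33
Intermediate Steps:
v(j, I) = -⅔ (v(j, I) = 2/(-7 + 4) = 2/(-3) = 2*(-⅓) = -⅔)
x(M, S) = -⅔ - M
w = -9 (w = -6 - 3 = -9)
y(Z) = -2 + 4*Z (y(Z) = 4*Z - 2 = -2 + 4*Z)
(w + y(x(-3, -3 + 5)))*(-116) = (-9 + (-2 + 4*(-⅔ - 1*(-3))))*(-116) = (-9 + (-2 + 4*(-⅔ + 3)))*(-116) = (-9 + (-2 + 4*(7/3)))*(-116) = (-9 + (-2 + 28/3))*(-116) = (-9 + 22/3)*(-116) = -5/3*(-116) = 580/3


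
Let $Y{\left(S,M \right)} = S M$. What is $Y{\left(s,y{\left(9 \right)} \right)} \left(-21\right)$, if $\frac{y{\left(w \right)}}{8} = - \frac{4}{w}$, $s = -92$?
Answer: $- \frac{20608}{3} \approx -6869.3$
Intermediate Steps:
$y{\left(w \right)} = - \frac{32}{w}$ ($y{\left(w \right)} = 8 \left(- \frac{4}{w}\right) = - \frac{32}{w}$)
$Y{\left(S,M \right)} = M S$
$Y{\left(s,y{\left(9 \right)} \right)} \left(-21\right) = - \frac{32}{9} \left(-92\right) \left(-21\right) = \left(-32\right) \frac{1}{9} \left(-92\right) \left(-21\right) = \left(- \frac{32}{9}\right) \left(-92\right) \left(-21\right) = \frac{2944}{9} \left(-21\right) = - \frac{20608}{3}$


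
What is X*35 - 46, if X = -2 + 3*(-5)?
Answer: -641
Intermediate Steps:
X = -17 (X = -2 - 15 = -17)
X*35 - 46 = -17*35 - 46 = -595 - 46 = -641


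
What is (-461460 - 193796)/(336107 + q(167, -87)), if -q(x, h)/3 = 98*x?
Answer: -655256/287009 ≈ -2.2831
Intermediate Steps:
q(x, h) = -294*x
(-461460 - 193796)/(336107 + q(167, -87)) = (-461460 - 193796)/(336107 - 294*167) = -655256/(336107 - 49098) = -655256/287009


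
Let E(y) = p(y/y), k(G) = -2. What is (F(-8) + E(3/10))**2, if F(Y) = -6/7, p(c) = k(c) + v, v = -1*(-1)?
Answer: 169/49 ≈ 3.4490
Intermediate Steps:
v = 1
p(c) = -1 (p(c) = -2 + 1 = -1)
E(y) = -1
F(Y) = -6/7 (F(Y) = -6*1/7 = -6/7)
(F(-8) + E(3/10))**2 = (-6/7 - 1)**2 = (-13/7)**2 = 169/49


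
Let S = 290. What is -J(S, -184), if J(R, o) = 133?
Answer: -133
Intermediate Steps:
-J(S, -184) = -1*133 = -133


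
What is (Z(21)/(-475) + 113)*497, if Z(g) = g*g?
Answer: 26457298/475 ≈ 55700.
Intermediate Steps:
Z(g) = g²
(Z(21)/(-475) + 113)*497 = (21²/(-475) + 113)*497 = (441*(-1/475) + 113)*497 = (-441/475 + 113)*497 = (53234/475)*497 = 26457298/475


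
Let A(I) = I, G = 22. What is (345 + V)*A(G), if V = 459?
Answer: 17688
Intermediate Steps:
(345 + V)*A(G) = (345 + 459)*22 = 804*22 = 17688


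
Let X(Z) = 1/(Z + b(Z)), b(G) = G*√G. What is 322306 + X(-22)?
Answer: 163086835/506 + I*√22/506 ≈ 3.2231e+5 + 0.0092696*I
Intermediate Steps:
b(G) = G^(3/2)
X(Z) = 1/(Z + Z^(3/2))
322306 + X(-22) = 322306 + 1/(-22 + (-22)^(3/2)) = 322306 + 1/(-22 - 22*I*√22)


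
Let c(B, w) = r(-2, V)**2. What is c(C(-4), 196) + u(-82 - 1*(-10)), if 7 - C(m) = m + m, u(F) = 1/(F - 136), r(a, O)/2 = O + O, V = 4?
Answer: 53247/208 ≈ 256.00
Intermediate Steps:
r(a, O) = 4*O (r(a, O) = 2*(O + O) = 2*(2*O) = 4*O)
u(F) = 1/(-136 + F)
C(m) = 7 - 2*m (C(m) = 7 - (m + m) = 7 - 2*m)
c(B, w) = 256 (c(B, w) = (4*4)**2 = 16**2 = 256)
c(C(-4), 196) + u(-82 - 1*(-10)) = 256 + 1/(-136 + (-82 - 1*(-10))) = 256 + 1/(-136 + (-82 + 10)) = 256 + 1/(-136 - 72) = 256 + 1/(-208) = 256 - 1/208 = 53247/208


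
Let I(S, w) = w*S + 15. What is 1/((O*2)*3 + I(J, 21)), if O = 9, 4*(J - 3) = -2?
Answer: 2/243 ≈ 0.0082304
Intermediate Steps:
J = 5/2 (J = 3 + (¼)*(-2) = 3 - ½ = 5/2 ≈ 2.5000)
I(S, w) = 15 + S*w (I(S, w) = S*w + 15 = 15 + S*w)
1/((O*2)*3 + I(J, 21)) = 1/((9*2)*3 + (15 + (5/2)*21)) = 1/(18*3 + (15 + 105/2)) = 1/(54 + 135/2) = 1/(243/2) = 2/243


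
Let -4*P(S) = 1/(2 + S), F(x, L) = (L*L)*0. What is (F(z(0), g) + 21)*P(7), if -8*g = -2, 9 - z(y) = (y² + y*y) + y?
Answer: -7/12 ≈ -0.58333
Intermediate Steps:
z(y) = 9 - y - 2*y² (z(y) = 9 - ((y² + y*y) + y) = 9 - ((y² + y²) + y) = 9 - (2*y² + y) = 9 - (y + 2*y²) = 9 + (-y - 2*y²) = 9 - y - 2*y²)
g = ¼ (g = -⅛*(-2) = ¼ ≈ 0.25000)
F(x, L) = 0 (F(x, L) = L²*0 = 0)
P(S) = -1/(4*(2 + S))
(F(z(0), g) + 21)*P(7) = (0 + 21)*(-1/(8 + 4*7)) = 21*(-1/(8 + 28)) = 21*(-1/36) = -7/12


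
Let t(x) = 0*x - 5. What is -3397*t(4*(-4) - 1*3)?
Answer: 16985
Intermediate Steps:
t(x) = -5 (t(x) = 0 - 5 = -5)
-3397*t(4*(-4) - 1*3) = -3397*(-5) = 16985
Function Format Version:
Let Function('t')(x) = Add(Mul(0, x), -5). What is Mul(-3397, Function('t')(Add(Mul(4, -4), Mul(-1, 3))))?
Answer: 16985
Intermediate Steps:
Function('t')(x) = -5 (Function('t')(x) = Add(0, -5) = -5)
Mul(-3397, Function('t')(Add(Mul(4, -4), Mul(-1, 3)))) = Mul(-3397, -5) = 16985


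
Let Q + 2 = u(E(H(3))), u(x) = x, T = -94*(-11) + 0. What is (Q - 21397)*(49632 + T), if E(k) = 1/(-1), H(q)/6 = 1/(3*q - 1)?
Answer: -1084252400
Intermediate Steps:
H(q) = 6/(-1 + 3*q) (H(q) = 6/(3*q - 1) = 6/(-1 + 3*q))
T = 1034 (T = 1034 + 0 = 1034)
E(k) = -1
Q = -3 (Q = -2 - 1 = -3)
(Q - 21397)*(49632 + T) = (-3 - 21397)*(49632 + 1034) = -21400*50666 = -1084252400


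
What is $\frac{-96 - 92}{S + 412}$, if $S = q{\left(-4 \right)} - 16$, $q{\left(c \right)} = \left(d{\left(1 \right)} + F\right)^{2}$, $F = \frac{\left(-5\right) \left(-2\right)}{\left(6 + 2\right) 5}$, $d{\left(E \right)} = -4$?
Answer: $- \frac{3008}{6561} \approx -0.45847$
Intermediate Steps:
$F = \frac{1}{4}$ ($F = \frac{10}{8 \cdot 5} = \frac{10}{40} = 10 \cdot \frac{1}{40} = \frac{1}{4} \approx 0.25$)
$q{\left(c \right)} = \frac{225}{16}$ ($q{\left(c \right)} = \left(-4 + \frac{1}{4}\right)^{2} = \left(- \frac{15}{4}\right)^{2} = \frac{225}{16}$)
$S = - \frac{31}{16}$ ($S = \frac{225}{16} - 16 = - \frac{31}{16} \approx -1.9375$)
$\frac{-96 - 92}{S + 412} = \frac{-96 - 92}{- \frac{31}{16} + 412} = - \frac{188}{\frac{6561}{16}} = \left(-188\right) \frac{16}{6561} = - \frac{3008}{6561}$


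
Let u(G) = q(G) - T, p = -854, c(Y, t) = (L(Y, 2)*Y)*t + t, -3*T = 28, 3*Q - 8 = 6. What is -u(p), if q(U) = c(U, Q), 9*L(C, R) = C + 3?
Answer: -10174934/27 ≈ -3.7685e+5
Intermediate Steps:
L(C, R) = 1/3 + C/9 (L(C, R) = (C + 3)/9 = (3 + C)/9 = 1/3 + C/9)
Q = 14/3 (Q = 8/3 + (1/3)*6 = 8/3 + 2 = 14/3 ≈ 4.6667)
T = -28/3 (T = -1/3*28 = -28/3 ≈ -9.3333)
c(Y, t) = t + Y*t*(1/3 + Y/9) (c(Y, t) = ((1/3 + Y/9)*Y)*t + t = (Y*(1/3 + Y/9))*t + t = Y*t*(1/3 + Y/9) + t = t + Y*t*(1/3 + Y/9))
q(U) = 14/3 + 14*U*(3 + U)/27 (q(U) = (1/9)*(14/3)*(9 + U*(3 + U)) = 14/3 + 14*U*(3 + U)/27)
u(G) = 14 + 14*G*(3 + G)/27 (u(G) = (14/3 + 14*G*(3 + G)/27) - 1*(-28/3) = (14/3 + 14*G*(3 + G)/27) + 28/3 = 14 + 14*G*(3 + G)/27)
-u(p) = -(14 + (14/27)*(-854)*(3 - 854)) = -(14 + (14/27)*(-854)*(-851)) = -(14 + 10174556/27) = -1*10174934/27 = -10174934/27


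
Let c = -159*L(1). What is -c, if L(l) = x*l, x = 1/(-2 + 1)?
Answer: -159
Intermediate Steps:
x = -1 (x = 1/(-1) = -1)
L(l) = -l
c = 159 (c = -(-159) = -159*(-1) = 159)
-c = -1*159 = -159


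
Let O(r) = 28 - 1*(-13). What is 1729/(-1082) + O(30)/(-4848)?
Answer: -4213277/2622768 ≈ -1.6064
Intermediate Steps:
O(r) = 41 (O(r) = 28 + 13 = 41)
1729/(-1082) + O(30)/(-4848) = 1729/(-1082) + 41/(-4848) = 1729*(-1/1082) + 41*(-1/4848) = -1729/1082 - 41/4848 = -4213277/2622768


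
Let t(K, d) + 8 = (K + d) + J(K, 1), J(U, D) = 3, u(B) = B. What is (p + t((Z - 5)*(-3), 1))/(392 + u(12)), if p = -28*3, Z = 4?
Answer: -85/404 ≈ -0.21040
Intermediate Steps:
t(K, d) = -5 + K + d (t(K, d) = -8 + ((K + d) + 3) = -8 + (3 + K + d) = -5 + K + d)
p = -84
(p + t((Z - 5)*(-3), 1))/(392 + u(12)) = (-84 + (-5 + (4 - 5)*(-3) + 1))/(392 + 12) = (-84 + (-5 - 1*(-3) + 1))/404 = (-84 + (-5 + 3 + 1))*(1/404) = (-84 - 1)*(1/404) = -85*1/404 = -85/404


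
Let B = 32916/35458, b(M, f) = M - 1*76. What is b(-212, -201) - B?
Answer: -5122410/17729 ≈ -288.93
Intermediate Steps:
b(M, f) = -76 + M (b(M, f) = M - 76 = -76 + M)
B = 16458/17729 (B = 32916*(1/35458) = 16458/17729 ≈ 0.92831)
b(-212, -201) - B = (-76 - 212) - 1*16458/17729 = -288 - 16458/17729 = -5122410/17729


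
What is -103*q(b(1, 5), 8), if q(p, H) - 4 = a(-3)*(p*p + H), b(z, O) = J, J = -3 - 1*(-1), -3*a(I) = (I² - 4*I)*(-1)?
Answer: -9064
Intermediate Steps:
a(I) = -4*I/3 + I²/3 (a(I) = -(I² - 4*I)*(-1)/3 = -(-I² + 4*I)/3 = -4*I/3 + I²/3)
J = -2 (J = -3 + 1 = -2)
b(z, O) = -2
q(p, H) = 4 + 7*H + 7*p² (q(p, H) = 4 + ((⅓)*(-3)*(-4 - 3))*(p*p + H) = 4 + ((⅓)*(-3)*(-7))*(p² + H) = 4 + 7*(H + p²) = 4 + (7*H + 7*p²) = 4 + 7*H + 7*p²)
-103*q(b(1, 5), 8) = -103*(4 + 7*8 + 7*(-2)²) = -103*(4 + 56 + 7*4) = -103*(4 + 56 + 28) = -103*88 = -9064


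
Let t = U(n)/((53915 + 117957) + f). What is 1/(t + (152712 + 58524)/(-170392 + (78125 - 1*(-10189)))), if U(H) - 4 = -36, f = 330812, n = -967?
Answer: -5157412169/13273447990 ≈ -0.38855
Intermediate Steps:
U(H) = -32 (U(H) = 4 - 36 = -32)
t = -8/125671 (t = -32/((53915 + 117957) + 330812) = -32/(171872 + 330812) = -32/502684 = -32*1/502684 = -8/125671 ≈ -6.3658e-5)
1/(t + (152712 + 58524)/(-170392 + (78125 - 1*(-10189)))) = 1/(-8/125671 + (152712 + 58524)/(-170392 + (78125 - 1*(-10189)))) = 1/(-8/125671 + 211236/(-170392 + (78125 + 10189))) = 1/(-8/125671 + 211236/(-170392 + 88314)) = 1/(-8/125671 + 211236/(-82078)) = 1/(-8/125671 + 211236*(-1/82078)) = 1/(-8/125671 - 105618/41039) = 1/(-13273447990/5157412169) = -5157412169/13273447990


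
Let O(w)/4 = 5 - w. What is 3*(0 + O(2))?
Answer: 36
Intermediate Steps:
O(w) = 20 - 4*w (O(w) = 4*(5 - w) = 20 - 4*w)
3*(0 + O(2)) = 3*(0 + (20 - 4*2)) = 3*(0 + (20 - 8)) = 3*(0 + 12) = 3*12 = 36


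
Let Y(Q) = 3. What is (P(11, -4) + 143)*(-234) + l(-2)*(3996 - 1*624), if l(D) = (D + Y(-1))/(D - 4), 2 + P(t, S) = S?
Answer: -32620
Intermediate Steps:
P(t, S) = -2 + S
l(D) = (3 + D)/(-4 + D) (l(D) = (D + 3)/(D - 4) = (3 + D)/(-4 + D))
(P(11, -4) + 143)*(-234) + l(-2)*(3996 - 1*624) = ((-2 - 4) + 143)*(-234) + ((3 - 2)/(-4 - 2))*(3996 - 1*624) = (-6 + 143)*(-234) + (1/(-6))*(3996 - 624) = 137*(-234) - 1/6*1*3372 = -32058 - 1/6*3372 = -32058 - 562 = -32620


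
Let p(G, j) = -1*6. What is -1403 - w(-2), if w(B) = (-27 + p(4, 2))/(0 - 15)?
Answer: -7026/5 ≈ -1405.2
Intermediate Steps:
p(G, j) = -6
w(B) = 11/5 (w(B) = (-27 - 6)/(0 - 15) = -33/(-15) = -33*(-1/15) = 11/5)
-1403 - w(-2) = -1403 - 1*11/5 = -1403 - 11/5 = -7026/5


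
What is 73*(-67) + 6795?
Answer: 1904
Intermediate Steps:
73*(-67) + 6795 = -4891 + 6795 = 1904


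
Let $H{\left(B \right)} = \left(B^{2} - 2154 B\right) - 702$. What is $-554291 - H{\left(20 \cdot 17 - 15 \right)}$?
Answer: $40836$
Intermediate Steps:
$H{\left(B \right)} = -702 + B^{2} - 2154 B$
$-554291 - H{\left(20 \cdot 17 - 15 \right)} = -554291 - \left(-702 + \left(20 \cdot 17 - 15\right)^{2} - 2154 \left(20 \cdot 17 - 15\right)\right) = -554291 - \left(-702 + \left(340 - 15\right)^{2} - 2154 \left(340 - 15\right)\right) = -554291 - \left(-702 + 325^{2} - 700050\right) = -554291 - \left(-702 + 105625 - 700050\right) = -554291 - -595127 = -554291 + 595127 = 40836$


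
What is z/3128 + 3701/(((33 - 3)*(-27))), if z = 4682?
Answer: -1946077/633420 ≈ -3.0723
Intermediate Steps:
z/3128 + 3701/(((33 - 3)*(-27))) = 4682/3128 + 3701/(((33 - 3)*(-27))) = 4682*(1/3128) + 3701/((30*(-27))) = 2341/1564 + 3701/(-810) = 2341/1564 + 3701*(-1/810) = 2341/1564 - 3701/810 = -1946077/633420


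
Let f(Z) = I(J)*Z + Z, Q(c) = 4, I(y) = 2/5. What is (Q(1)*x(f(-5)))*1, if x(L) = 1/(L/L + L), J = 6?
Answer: -⅔ ≈ -0.66667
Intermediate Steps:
I(y) = ⅖ (I(y) = 2*(⅕) = ⅖)
f(Z) = 7*Z/5 (f(Z) = 2*Z/5 + Z = 7*Z/5)
x(L) = 1/(1 + L)
(Q(1)*x(f(-5)))*1 = (4/(1 + (7/5)*(-5)))*1 = (4/(1 - 7))*1 = (4/(-6))*1 = (4*(-⅙))*1 = -⅔*1 = -⅔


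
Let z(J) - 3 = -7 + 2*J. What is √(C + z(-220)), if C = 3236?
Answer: 2*√698 ≈ 52.839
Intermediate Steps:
z(J) = -4 + 2*J (z(J) = 3 + (-7 + 2*J) = -4 + 2*J)
√(C + z(-220)) = √(3236 + (-4 + 2*(-220))) = √(3236 + (-4 - 440)) = √(3236 - 444) = √2792 = 2*√698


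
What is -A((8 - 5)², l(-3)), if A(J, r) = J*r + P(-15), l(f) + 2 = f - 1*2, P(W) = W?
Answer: 78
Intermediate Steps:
l(f) = -4 + f (l(f) = -2 + (f - 1*2) = -2 + (f - 2) = -2 + (-2 + f) = -4 + f)
A(J, r) = -15 + J*r (A(J, r) = J*r - 15 = -15 + J*r)
-A((8 - 5)², l(-3)) = -(-15 + (8 - 5)²*(-4 - 3)) = -(-15 + 3²*(-7)) = -(-15 + 9*(-7)) = -(-15 - 63) = -1*(-78) = 78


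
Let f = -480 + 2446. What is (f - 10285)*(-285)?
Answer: 2370915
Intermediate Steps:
f = 1966
(f - 10285)*(-285) = (1966 - 10285)*(-285) = -8319*(-285) = 2370915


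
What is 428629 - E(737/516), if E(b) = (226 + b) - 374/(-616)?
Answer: 386846071/903 ≈ 4.2840e+5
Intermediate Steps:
E(b) = 6345/28 + b (E(b) = (226 + b) - 374*(-1/616) = (226 + b) + 17/28 = 6345/28 + b)
428629 - E(737/516) = 428629 - (6345/28 + 737/516) = 428629 - 1*205916/903 = 428629 - 205916/903 = 386846071/903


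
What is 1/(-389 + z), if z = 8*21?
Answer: -1/221 ≈ -0.0045249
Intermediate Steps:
z = 168
1/(-389 + z) = 1/(-389 + 168) = 1/(-221) = -1/221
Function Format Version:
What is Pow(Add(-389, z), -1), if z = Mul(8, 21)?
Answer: Rational(-1, 221) ≈ -0.0045249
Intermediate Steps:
z = 168
Pow(Add(-389, z), -1) = Pow(Add(-389, 168), -1) = Pow(-221, -1) = Rational(-1, 221)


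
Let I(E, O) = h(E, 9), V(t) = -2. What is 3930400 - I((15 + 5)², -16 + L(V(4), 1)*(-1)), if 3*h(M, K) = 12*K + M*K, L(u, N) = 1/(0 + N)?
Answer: 3929164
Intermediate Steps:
L(u, N) = 1/N
h(M, K) = 4*K + K*M/3 (h(M, K) = (12*K + M*K)/3 = (12*K + K*M)/3 = 4*K + K*M/3)
I(E, O) = 36 + 3*E (I(E, O) = (⅓)*9*(12 + E) = 36 + 3*E)
3930400 - I((15 + 5)², -16 + L(V(4), 1)*(-1)) = 3930400 - (36 + 3*(15 + 5)²) = 3930400 - (36 + 3*20²) = 3930400 - (36 + 3*400) = 3930400 - (36 + 1200) = 3930400 - 1*1236 = 3930400 - 1236 = 3929164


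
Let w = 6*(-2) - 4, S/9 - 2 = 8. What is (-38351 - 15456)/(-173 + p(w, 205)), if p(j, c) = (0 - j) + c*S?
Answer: -53807/18293 ≈ -2.9414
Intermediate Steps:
S = 90 (S = 18 + 9*8 = 18 + 72 = 90)
w = -16 (w = -12 - 4 = -16)
p(j, c) = -j + 90*c (p(j, c) = (0 - j) + c*90 = -j + 90*c)
(-38351 - 15456)/(-173 + p(w, 205)) = (-38351 - 15456)/(-173 + (-1*(-16) + 90*205)) = -53807/(-173 + (16 + 18450)) = -53807/(-173 + 18466) = -53807/18293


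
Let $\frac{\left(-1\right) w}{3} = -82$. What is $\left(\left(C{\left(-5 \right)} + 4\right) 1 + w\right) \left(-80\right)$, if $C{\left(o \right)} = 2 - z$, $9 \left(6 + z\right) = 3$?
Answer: $- \frac{61840}{3} \approx -20613.0$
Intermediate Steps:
$z = - \frac{17}{3}$ ($z = -6 + \frac{1}{9} \cdot 3 = -6 + \frac{1}{3} = - \frac{17}{3} \approx -5.6667$)
$w = 246$ ($w = \left(-3\right) \left(-82\right) = 246$)
$C{\left(o \right)} = \frac{23}{3}$ ($C{\left(o \right)} = 2 - - \frac{17}{3} = 2 + \frac{17}{3} = \frac{23}{3}$)
$\left(\left(C{\left(-5 \right)} + 4\right) 1 + w\right) \left(-80\right) = \left(\left(\frac{23}{3} + 4\right) 1 + 246\right) \left(-80\right) = \left(\frac{35}{3} \cdot 1 + 246\right) \left(-80\right) = \left(\frac{35}{3} + 246\right) \left(-80\right) = \frac{773}{3} \left(-80\right) = - \frac{61840}{3}$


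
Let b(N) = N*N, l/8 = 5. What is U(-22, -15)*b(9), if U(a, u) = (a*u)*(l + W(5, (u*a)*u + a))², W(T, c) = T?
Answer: 54128250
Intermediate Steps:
l = 40 (l = 8*5 = 40)
b(N) = N²
U(a, u) = 2025*a*u (U(a, u) = (a*u)*(40 + 5)² = (a*u)*45² = (a*u)*2025 = 2025*a*u)
U(-22, -15)*b(9) = (2025*(-22)*(-15))*9² = 668250*81 = 54128250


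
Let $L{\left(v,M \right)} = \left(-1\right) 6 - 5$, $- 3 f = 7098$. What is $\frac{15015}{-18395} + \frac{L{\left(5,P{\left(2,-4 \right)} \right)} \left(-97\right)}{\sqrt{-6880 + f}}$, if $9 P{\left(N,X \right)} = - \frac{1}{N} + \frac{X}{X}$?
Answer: $- \frac{231}{283} - \frac{1067 i \sqrt{9246}}{9246} \approx -0.81625 - 11.097 i$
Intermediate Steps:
$f = -2366$ ($f = \left(- \frac{1}{3}\right) 7098 = -2366$)
$P{\left(N,X \right)} = \frac{1}{9} - \frac{1}{9 N}$ ($P{\left(N,X \right)} = \frac{- \frac{1}{N} + \frac{X}{X}}{9} = \frac{- \frac{1}{N} + 1}{9} = \frac{1 - \frac{1}{N}}{9} = \frac{1}{9} - \frac{1}{9 N}$)
$L{\left(v,M \right)} = -11$ ($L{\left(v,M \right)} = -6 - 5 = -11$)
$\frac{15015}{-18395} + \frac{L{\left(5,P{\left(2,-4 \right)} \right)} \left(-97\right)}{\sqrt{-6880 + f}} = \frac{15015}{-18395} + \frac{\left(-11\right) \left(-97\right)}{\sqrt{-6880 - 2366}} = 15015 \left(- \frac{1}{18395}\right) + \frac{1067}{\sqrt{-9246}} = - \frac{231}{283} + \frac{1067}{i \sqrt{9246}} = - \frac{231}{283} + 1067 \left(- \frac{i \sqrt{9246}}{9246}\right) = - \frac{231}{283} - \frac{1067 i \sqrt{9246}}{9246}$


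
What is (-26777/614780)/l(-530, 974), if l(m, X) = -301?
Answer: 26777/185048780 ≈ 0.00014470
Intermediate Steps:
(-26777/614780)/l(-530, 974) = -26777/614780/(-301) = -26777*1/614780*(-1/301) = -26777/614780*(-1/301) = 26777/185048780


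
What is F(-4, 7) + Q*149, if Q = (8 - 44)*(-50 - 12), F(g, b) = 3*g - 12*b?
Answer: 332472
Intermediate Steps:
F(g, b) = -12*b + 3*g
Q = 2232 (Q = -36*(-62) = 2232)
F(-4, 7) + Q*149 = (-12*7 + 3*(-4)) + 2232*149 = (-84 - 12) + 332568 = -96 + 332568 = 332472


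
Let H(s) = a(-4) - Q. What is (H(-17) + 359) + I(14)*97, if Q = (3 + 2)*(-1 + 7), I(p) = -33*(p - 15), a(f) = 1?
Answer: 3531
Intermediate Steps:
I(p) = 495 - 33*p (I(p) = -33*(-15 + p) = 495 - 33*p)
Q = 30 (Q = 5*6 = 30)
H(s) = -29 (H(s) = 1 - 1*30 = 1 - 30 = -29)
(H(-17) + 359) + I(14)*97 = (-29 + 359) + (495 - 33*14)*97 = 330 + (495 - 462)*97 = 330 + 33*97 = 330 + 3201 = 3531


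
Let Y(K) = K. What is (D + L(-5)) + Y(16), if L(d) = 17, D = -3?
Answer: 30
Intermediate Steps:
(D + L(-5)) + Y(16) = (-3 + 17) + 16 = 14 + 16 = 30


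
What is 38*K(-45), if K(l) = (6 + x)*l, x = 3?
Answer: -15390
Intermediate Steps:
K(l) = 9*l (K(l) = (6 + 3)*l = 9*l)
38*K(-45) = 38*(9*(-45)) = 38*(-405) = -15390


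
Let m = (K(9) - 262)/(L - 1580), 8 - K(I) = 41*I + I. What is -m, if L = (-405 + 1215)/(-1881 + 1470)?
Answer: -43292/108365 ≈ -0.39950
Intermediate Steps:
L = -270/137 (L = 810/(-411) = 810*(-1/411) = -270/137 ≈ -1.9708)
K(I) = 8 - 42*I (K(I) = 8 - (41*I + I) = 8 - 42*I)
m = 43292/108365 (m = ((8 - 42*9) - 262)/(-270/137 - 1580) = ((8 - 378) - 262)/(-216730/137) = (-370 - 262)*(-137/216730) = -632*(-137/216730) = 43292/108365 ≈ 0.39950)
-m = -1*43292/108365 = -43292/108365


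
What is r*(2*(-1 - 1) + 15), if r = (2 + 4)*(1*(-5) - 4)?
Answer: -594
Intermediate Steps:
r = -54 (r = 6*(-5 - 4) = 6*(-9) = -54)
r*(2*(-1 - 1) + 15) = -54*(2*(-1 - 1) + 15) = -54*(2*(-2) + 15) = -54*(-4 + 15) = -54*11 = -594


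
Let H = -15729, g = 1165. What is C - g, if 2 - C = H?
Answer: 14566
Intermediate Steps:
C = 15731 (C = 2 - 1*(-15729) = 2 + 15729 = 15731)
C - g = 15731 - 1*1165 = 15731 - 1165 = 14566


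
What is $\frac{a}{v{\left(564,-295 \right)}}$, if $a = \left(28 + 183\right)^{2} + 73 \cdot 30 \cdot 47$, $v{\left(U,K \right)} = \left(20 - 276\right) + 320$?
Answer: $\frac{147451}{64} \approx 2303.9$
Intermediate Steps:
$v{\left(U,K \right)} = 64$ ($v{\left(U,K \right)} = -256 + 320 = 64$)
$a = 147451$ ($a = 211^{2} + 2190 \cdot 47 = 44521 + 102930 = 147451$)
$\frac{a}{v{\left(564,-295 \right)}} = \frac{147451}{64}$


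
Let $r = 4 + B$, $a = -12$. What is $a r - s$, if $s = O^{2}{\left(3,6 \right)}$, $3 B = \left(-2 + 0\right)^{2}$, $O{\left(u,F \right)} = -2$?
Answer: $-68$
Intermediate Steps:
$B = \frac{4}{3}$ ($B = \frac{\left(-2 + 0\right)^{2}}{3} = \frac{\left(-2\right)^{2}}{3} = \frac{1}{3} \cdot 4 = \frac{4}{3} \approx 1.3333$)
$s = 4$ ($s = \left(-2\right)^{2} = 4$)
$r = \frac{16}{3}$ ($r = 4 + \frac{4}{3} = \frac{16}{3} \approx 5.3333$)
$a r - s = \left(-12\right) \frac{16}{3} - 4 = -64 - 4 = -68$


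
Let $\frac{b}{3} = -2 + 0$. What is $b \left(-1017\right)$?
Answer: $6102$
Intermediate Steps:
$b = -6$ ($b = 3 \left(-2 + 0\right) = 3 \left(-2\right) = -6$)
$b \left(-1017\right) = \left(-6\right) \left(-1017\right) = 6102$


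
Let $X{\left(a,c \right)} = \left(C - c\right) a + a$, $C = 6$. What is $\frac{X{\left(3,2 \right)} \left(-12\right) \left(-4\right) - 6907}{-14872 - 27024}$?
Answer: $\frac{6187}{41896} \approx 0.14768$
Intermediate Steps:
$X{\left(a,c \right)} = a + a \left(6 - c\right)$ ($X{\left(a,c \right)} = \left(6 - c\right) a + a = a \left(6 - c\right) + a = a + a \left(6 - c\right)$)
$\frac{X{\left(3,2 \right)} \left(-12\right) \left(-4\right) - 6907}{-14872 - 27024} = \frac{3 \left(7 - 2\right) \left(-12\right) \left(-4\right) - 6907}{-14872 - 27024} = \frac{3 \left(7 - 2\right) \left(-12\right) \left(-4\right) - 6907}{-41896} = \left(3 \cdot 5 \left(-12\right) \left(-4\right) - 6907\right) \left(- \frac{1}{41896}\right) = \left(15 \left(-12\right) \left(-4\right) - 6907\right) \left(- \frac{1}{41896}\right) = \left(\left(-180\right) \left(-4\right) - 6907\right) \left(- \frac{1}{41896}\right) = \left(720 - 6907\right) \left(- \frac{1}{41896}\right) = \left(-6187\right) \left(- \frac{1}{41896}\right) = \frac{6187}{41896}$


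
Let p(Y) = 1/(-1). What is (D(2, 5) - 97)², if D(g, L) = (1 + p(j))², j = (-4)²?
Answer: 9409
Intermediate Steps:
j = 16
p(Y) = -1
D(g, L) = 0 (D(g, L) = (1 - 1)² = 0² = 0)
(D(2, 5) - 97)² = (0 - 97)² = (-97)² = 9409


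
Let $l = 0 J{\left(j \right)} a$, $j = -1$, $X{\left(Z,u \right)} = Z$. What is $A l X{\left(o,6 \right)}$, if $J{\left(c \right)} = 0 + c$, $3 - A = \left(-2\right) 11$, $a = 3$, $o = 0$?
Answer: $0$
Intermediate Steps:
$A = 25$ ($A = 3 - \left(-2\right) 11 = 3 - -22 = 3 + 22 = 25$)
$J{\left(c \right)} = c$
$l = 0$ ($l = 0 \left(-1\right) 3 = 0 \cdot 3 = 0$)
$A l X{\left(o,6 \right)} = 25 \cdot 0 \cdot 0 = 0 \cdot 0 = 0$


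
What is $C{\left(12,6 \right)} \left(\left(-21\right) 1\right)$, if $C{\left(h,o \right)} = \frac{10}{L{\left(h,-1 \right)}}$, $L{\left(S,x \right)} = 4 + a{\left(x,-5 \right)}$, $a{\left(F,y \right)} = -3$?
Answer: $-210$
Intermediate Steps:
$L{\left(S,x \right)} = 1$ ($L{\left(S,x \right)} = 4 - 3 = 1$)
$C{\left(h,o \right)} = 10$ ($C{\left(h,o \right)} = \frac{10}{1} = 10 \cdot 1 = 10$)
$C{\left(12,6 \right)} \left(\left(-21\right) 1\right) = 10 \left(\left(-21\right) 1\right) = 10 \left(-21\right) = -210$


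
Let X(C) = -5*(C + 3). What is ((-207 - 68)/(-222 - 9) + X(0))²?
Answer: 84100/441 ≈ 190.70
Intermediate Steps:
X(C) = -15 - 5*C (X(C) = -5*(3 + C) = -15 - 5*C)
((-207 - 68)/(-222 - 9) + X(0))² = ((-207 - 68)/(-222 - 9) + (-15 - 5*0))² = (-275/(-231) + (-15 + 0))² = (-275*(-1/231) - 15)² = (25/21 - 15)² = (-290/21)² = 84100/441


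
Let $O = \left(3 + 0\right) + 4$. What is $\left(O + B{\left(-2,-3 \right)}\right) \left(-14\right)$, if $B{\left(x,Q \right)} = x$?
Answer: $-70$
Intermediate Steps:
$O = 7$ ($O = 3 + 4 = 7$)
$\left(O + B{\left(-2,-3 \right)}\right) \left(-14\right) = \left(7 - 2\right) \left(-14\right) = 5 \left(-14\right) = -70$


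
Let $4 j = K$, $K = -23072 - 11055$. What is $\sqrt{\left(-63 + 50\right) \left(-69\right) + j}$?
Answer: $\frac{i \sqrt{30539}}{2} \approx 87.377 i$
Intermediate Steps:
$K = -34127$
$j = - \frac{34127}{4}$ ($j = \frac{1}{4} \left(-34127\right) = - \frac{34127}{4} \approx -8531.8$)
$\sqrt{\left(-63 + 50\right) \left(-69\right) + j} = \sqrt{\left(-63 + 50\right) \left(-69\right) - \frac{34127}{4}} = \sqrt{\left(-13\right) \left(-69\right) - \frac{34127}{4}} = \sqrt{897 - \frac{34127}{4}} = \sqrt{- \frac{30539}{4}} = \frac{i \sqrt{30539}}{2}$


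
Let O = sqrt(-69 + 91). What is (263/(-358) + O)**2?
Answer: 2888777/128164 - 263*sqrt(22)/179 ≈ 15.648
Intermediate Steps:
O = sqrt(22) ≈ 4.6904
(263/(-358) + O)**2 = (263/(-358) + sqrt(22))**2 = (263*(-1/358) + sqrt(22))**2 = (-263/358 + sqrt(22))**2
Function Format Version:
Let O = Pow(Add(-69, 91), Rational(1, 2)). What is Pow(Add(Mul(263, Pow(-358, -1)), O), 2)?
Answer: Add(Rational(2888777, 128164), Mul(Rational(-263, 179), Pow(22, Rational(1, 2)))) ≈ 15.648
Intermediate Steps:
O = Pow(22, Rational(1, 2)) ≈ 4.6904
Pow(Add(Mul(263, Pow(-358, -1)), O), 2) = Pow(Add(Mul(263, Pow(-358, -1)), Pow(22, Rational(1, 2))), 2) = Pow(Add(Mul(263, Rational(-1, 358)), Pow(22, Rational(1, 2))), 2) = Pow(Add(Rational(-263, 358), Pow(22, Rational(1, 2))), 2)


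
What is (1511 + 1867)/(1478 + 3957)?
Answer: 3378/5435 ≈ 0.62153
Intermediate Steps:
(1511 + 1867)/(1478 + 3957) = 3378/5435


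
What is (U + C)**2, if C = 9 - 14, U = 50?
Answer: 2025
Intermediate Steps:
C = -5
(U + C)**2 = (50 - 5)**2 = 45**2 = 2025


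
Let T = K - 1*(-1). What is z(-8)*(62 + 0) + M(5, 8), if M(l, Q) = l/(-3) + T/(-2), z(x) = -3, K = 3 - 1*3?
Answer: -1129/6 ≈ -188.17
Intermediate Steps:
K = 0 (K = 3 - 3 = 0)
T = 1 (T = 0 - 1*(-1) = 0 + 1 = 1)
M(l, Q) = -½ - l/3 (M(l, Q) = l/(-3) + 1/(-2) = l*(-⅓) + 1*(-½) = -l/3 - ½ = -½ - l/3)
z(-8)*(62 + 0) + M(5, 8) = -3*(62 + 0) + (-½ - ⅓*5) = -3*62 + (-½ - 5/3) = -186 - 13/6 = -1129/6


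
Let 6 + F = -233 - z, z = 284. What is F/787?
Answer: -523/787 ≈ -0.66455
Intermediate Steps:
F = -523 (F = -6 + (-233 - 1*284) = -6 + (-233 - 284) = -6 - 517 = -523)
F/787 = -523/787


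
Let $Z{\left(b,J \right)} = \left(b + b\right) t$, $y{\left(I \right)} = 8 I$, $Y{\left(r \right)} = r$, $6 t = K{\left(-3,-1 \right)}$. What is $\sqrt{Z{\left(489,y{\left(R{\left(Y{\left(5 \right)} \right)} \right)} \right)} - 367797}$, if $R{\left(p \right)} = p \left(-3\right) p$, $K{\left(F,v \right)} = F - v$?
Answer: $i \sqrt{368123} \approx 606.73 i$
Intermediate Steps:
$t = - \frac{1}{3}$ ($t = \frac{-3 - -1}{6} = \frac{-3 + 1}{6} = \frac{1}{6} \left(-2\right) = - \frac{1}{3} \approx -0.33333$)
$R{\left(p \right)} = - 3 p^{2}$ ($R{\left(p \right)} = - 3 p p = - 3 p^{2}$)
$Z{\left(b,J \right)} = - \frac{2 b}{3}$ ($Z{\left(b,J \right)} = \left(b + b\right) \left(- \frac{1}{3}\right) = 2 b \left(- \frac{1}{3}\right) = - \frac{2 b}{3}$)
$\sqrt{Z{\left(489,y{\left(R{\left(Y{\left(5 \right)} \right)} \right)} \right)} - 367797} = \sqrt{\left(- \frac{2}{3}\right) 489 - 367797} = \sqrt{-326 - 367797} = \sqrt{-368123} = i \sqrt{368123}$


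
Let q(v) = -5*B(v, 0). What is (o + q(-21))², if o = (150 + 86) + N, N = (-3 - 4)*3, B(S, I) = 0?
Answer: 46225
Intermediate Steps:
N = -21 (N = -7*3 = -21)
o = 215 (o = (150 + 86) - 21 = 236 - 21 = 215)
q(v) = 0 (q(v) = -5*0 = 0)
(o + q(-21))² = (215 + 0)² = 215² = 46225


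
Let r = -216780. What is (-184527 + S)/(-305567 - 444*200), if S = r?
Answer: 401307/394367 ≈ 1.0176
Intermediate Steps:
S = -216780
(-184527 + S)/(-305567 - 444*200) = (-184527 - 216780)/(-305567 - 444*200) = -401307/(-305567 - 88800) = -401307/(-394367) = -401307*(-1/394367) = 401307/394367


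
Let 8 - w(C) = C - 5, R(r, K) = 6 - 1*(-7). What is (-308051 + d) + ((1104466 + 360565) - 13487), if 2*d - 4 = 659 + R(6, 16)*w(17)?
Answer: 2287597/2 ≈ 1.1438e+6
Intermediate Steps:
R(r, K) = 13 (R(r, K) = 6 + 7 = 13)
w(C) = 13 - C (w(C) = 8 - (C - 5) = 8 - (-5 + C) = 8 + (5 - C) = 13 - C)
d = 611/2 (d = 2 + (659 + 13*(13 - 1*17))/2 = 2 + (659 + 13*(13 - 17))/2 = 2 + (659 + 13*(-4))/2 = 2 + (659 - 52)/2 = 2 + (½)*607 = 2 + 607/2 = 611/2 ≈ 305.50)
(-308051 + d) + ((1104466 + 360565) - 13487) = (-308051 + 611/2) + ((1104466 + 360565) - 13487) = -615491/2 + (1465031 - 13487) = -615491/2 + 1451544 = 2287597/2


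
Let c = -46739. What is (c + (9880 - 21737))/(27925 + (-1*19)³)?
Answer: -9766/3511 ≈ -2.7815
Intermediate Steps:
(c + (9880 - 21737))/(27925 + (-1*19)³) = (-46739 + (9880 - 21737))/(27925 + (-1*19)³) = (-46739 - 11857)/(27925 + (-19)³) = -58596/(27925 - 6859) = -58596/21066 = -58596*1/21066 = -9766/3511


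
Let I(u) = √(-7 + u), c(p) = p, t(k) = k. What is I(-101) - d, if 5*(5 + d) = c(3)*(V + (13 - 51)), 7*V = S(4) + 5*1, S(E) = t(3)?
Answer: 949/35 + 6*I*√3 ≈ 27.114 + 10.392*I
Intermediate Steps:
S(E) = 3
V = 8/7 (V = (3 + 5*1)/7 = (3 + 5)/7 = (⅐)*8 = 8/7 ≈ 1.1429)
d = -949/35 (d = -5 + (3*(8/7 + (13 - 51)))/5 = -5 + (3*(8/7 - 38))/5 = -5 + (3*(-258/7))/5 = -5 + (⅕)*(-774/7) = -5 - 774/35 = -949/35 ≈ -27.114)
I(-101) - d = √(-7 - 101) - 1*(-949/35) = √(-108) + 949/35 = 6*I*√3 + 949/35 = 949/35 + 6*I*√3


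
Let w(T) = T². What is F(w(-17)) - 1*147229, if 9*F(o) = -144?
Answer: -147245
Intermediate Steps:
F(o) = -16 (F(o) = (⅑)*(-144) = -16)
F(w(-17)) - 1*147229 = -16 - 1*147229 = -16 - 147229 = -147245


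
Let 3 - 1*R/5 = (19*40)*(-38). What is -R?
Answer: -144415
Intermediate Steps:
R = 144415 (R = 15 - 5*19*40*(-38) = 15 - 3800*(-38) = 15 - 5*(-28880) = 15 + 144400 = 144415)
-R = -1*144415 = -144415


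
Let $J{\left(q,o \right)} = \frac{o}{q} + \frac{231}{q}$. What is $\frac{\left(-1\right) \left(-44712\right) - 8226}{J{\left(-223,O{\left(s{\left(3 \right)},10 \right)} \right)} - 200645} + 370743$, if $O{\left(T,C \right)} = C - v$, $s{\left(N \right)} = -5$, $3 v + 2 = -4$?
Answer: $\frac{8294272786788}{22372039} \approx 3.7074 \cdot 10^{5}$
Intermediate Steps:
$v = -2$ ($v = - \frac{2}{3} + \frac{1}{3} \left(-4\right) = - \frac{2}{3} - \frac{4}{3} = -2$)
$O{\left(T,C \right)} = 2 + C$ ($O{\left(T,C \right)} = C - -2 = C + 2 = 2 + C$)
$J{\left(q,o \right)} = \frac{231}{q} + \frac{o}{q}$
$\frac{\left(-1\right) \left(-44712\right) - 8226}{J{\left(-223,O{\left(s{\left(3 \right)},10 \right)} \right)} - 200645} + 370743 = \frac{\left(-1\right) \left(-44712\right) - 8226}{\frac{231 + \left(2 + 10\right)}{-223} - 200645} + 370743 = \frac{44712 - 8226}{- \frac{231 + 12}{223} - 200645} + 370743 = \frac{36486}{\left(- \frac{1}{223}\right) 243 - 200645} + 370743 = \frac{36486}{- \frac{243}{223} - 200645} + 370743 = \frac{36486}{- \frac{44744078}{223}} + 370743 = 36486 \left(- \frac{223}{44744078}\right) + 370743 = - \frac{4068189}{22372039} + 370743 = \frac{8294272786788}{22372039}$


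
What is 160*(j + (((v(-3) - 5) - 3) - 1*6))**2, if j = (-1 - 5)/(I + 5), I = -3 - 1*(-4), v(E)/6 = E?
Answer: 174240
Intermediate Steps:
v(E) = 6*E
I = 1 (I = -3 + 4 = 1)
j = -1 (j = (-1 - 5)/(1 + 5) = -6/6 = -6*1/6 = -1)
160*(j + (((v(-3) - 5) - 3) - 1*6))**2 = 160*(-1 + (((6*(-3) - 5) - 3) - 1*6))**2 = 160*(-1 + (((-18 - 5) - 3) - 6))**2 = 160*(-1 + ((-23 - 3) - 6))**2 = 160*(-1 + (-26 - 6))**2 = 160*(-1 - 32)**2 = 160*(-33)**2 = 160*1089 = 174240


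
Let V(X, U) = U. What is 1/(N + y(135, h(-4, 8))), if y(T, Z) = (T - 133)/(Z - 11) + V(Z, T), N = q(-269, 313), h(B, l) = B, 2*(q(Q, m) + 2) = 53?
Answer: 30/4781 ≈ 0.0062748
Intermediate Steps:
q(Q, m) = 49/2 (q(Q, m) = -2 + (½)*53 = -2 + 53/2 = 49/2)
N = 49/2 ≈ 24.500
y(T, Z) = T + (-133 + T)/(-11 + Z) (y(T, Z) = (T - 133)/(Z - 11) + T = (-133 + T)/(-11 + Z) + T = T + (-133 + T)/(-11 + Z))
1/(N + y(135, h(-4, 8))) = 1/(49/2 + (-133 - 10*135 + 135*(-4))/(-11 - 4)) = 1/(49/2 + (-133 - 1350 - 540)/(-15)) = 1/(49/2 - 1/15*(-2023)) = 1/(49/2 + 2023/15) = 1/(4781/30) = 30/4781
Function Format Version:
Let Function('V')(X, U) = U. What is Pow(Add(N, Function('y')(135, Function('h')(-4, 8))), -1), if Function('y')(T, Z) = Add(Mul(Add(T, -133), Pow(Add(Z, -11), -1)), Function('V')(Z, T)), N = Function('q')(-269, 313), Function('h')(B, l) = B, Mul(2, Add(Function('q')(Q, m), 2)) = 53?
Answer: Rational(30, 4781) ≈ 0.0062748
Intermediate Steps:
Function('q')(Q, m) = Rational(49, 2) (Function('q')(Q, m) = Add(-2, Mul(Rational(1, 2), 53)) = Add(-2, Rational(53, 2)) = Rational(49, 2))
N = Rational(49, 2) ≈ 24.500
Function('y')(T, Z) = Add(T, Mul(Pow(Add(-11, Z), -1), Add(-133, T))) (Function('y')(T, Z) = Add(Mul(Add(T, -133), Pow(Add(Z, -11), -1)), T) = Add(Mul(Add(-133, T), Pow(Add(-11, Z), -1)), T) = Add(Mul(Pow(Add(-11, Z), -1), Add(-133, T)), T) = Add(T, Mul(Pow(Add(-11, Z), -1), Add(-133, T))))
Pow(Add(N, Function('y')(135, Function('h')(-4, 8))), -1) = Pow(Add(Rational(49, 2), Mul(Pow(Add(-11, -4), -1), Add(-133, Mul(-10, 135), Mul(135, -4)))), -1) = Pow(Add(Rational(49, 2), Mul(Pow(-15, -1), Add(-133, -1350, -540))), -1) = Pow(Add(Rational(49, 2), Mul(Rational(-1, 15), -2023)), -1) = Pow(Add(Rational(49, 2), Rational(2023, 15)), -1) = Pow(Rational(4781, 30), -1) = Rational(30, 4781)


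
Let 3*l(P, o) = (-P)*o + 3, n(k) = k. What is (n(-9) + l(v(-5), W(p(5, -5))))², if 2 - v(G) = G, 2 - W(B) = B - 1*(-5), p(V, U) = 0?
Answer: 1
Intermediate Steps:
W(B) = -3 - B (W(B) = 2 - (B - 1*(-5)) = 2 - (B + 5) = 2 - (5 + B) = 2 + (-5 - B) = -3 - B)
v(G) = 2 - G
l(P, o) = 1 - P*o/3 (l(P, o) = ((-P)*o + 3)/3 = (-P*o + 3)/3 = (3 - P*o)/3 = 1 - P*o/3)
(n(-9) + l(v(-5), W(p(5, -5))))² = (-9 + (1 - (2 - 1*(-5))*(-3 - 1*0)/3))² = (-9 + (1 - (2 + 5)*(-3 + 0)/3))² = (-9 + (1 - ⅓*7*(-3)))² = (-9 + (1 + 7))² = (-9 + 8)² = (-1)² = 1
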